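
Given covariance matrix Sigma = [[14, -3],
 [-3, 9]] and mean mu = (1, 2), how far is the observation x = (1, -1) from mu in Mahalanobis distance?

Step 1 — centre the observation: (x - mu) = (0, -3).

Step 2 — invert Sigma. det(Sigma) = 14·9 - (-3)² = 117.
  Sigma^{-1} = (1/det) · [[d, -b], [-b, a]] = [[0.0769, 0.0256],
 [0.0256, 0.1197]].

Step 3 — form the quadratic (x - mu)^T · Sigma^{-1} · (x - mu):
  Sigma^{-1} · (x - mu) = (-0.0769, -0.359).
  (x - mu)^T · [Sigma^{-1} · (x - mu)] = (0)·(-0.0769) + (-3)·(-0.359) = 1.0769.

Step 4 — take square root: d = √(1.0769) ≈ 1.0377.

d(x, mu) = √(1.0769) ≈ 1.0377


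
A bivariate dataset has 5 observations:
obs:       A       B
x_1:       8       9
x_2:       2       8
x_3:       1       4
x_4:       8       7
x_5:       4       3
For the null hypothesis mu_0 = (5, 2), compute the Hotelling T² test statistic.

Step 1 — sample mean vector:
  mean(A) = (8 + 2 + 1 + 8 + 4) / 5 = 23/5 = 4.6
  mean(B) = (9 + 8 + 4 + 7 + 3) / 5 = 31/5 = 6.2
  x̄ = (4.6, 6.2),  deviation x̄ - mu_0 = (4.6, 6.2) - (5, 2) = (-0.4, 4.2).

Step 2 — sample covariance matrix, S[i,j] = (1/(n-1)) · Σ_k (x_{k,i} - mean_i) · (x_{k,j} - mean_j), divisor n-1 = 4:
  S[A,A] = ((3.4)·(3.4) + (-2.6)·(-2.6) + (-3.6)·(-3.6) + (3.4)·(3.4) + (-0.6)·(-0.6)) / 4 = 43.2/4 = 10.8
  S[A,B] = ((3.4)·(2.8) + (-2.6)·(1.8) + (-3.6)·(-2.2) + (3.4)·(0.8) + (-0.6)·(-3.2)) / 4 = 17.4/4 = 4.35
  S[B,B] = ((2.8)·(2.8) + (1.8)·(1.8) + (-2.2)·(-2.2) + (0.8)·(0.8) + (-3.2)·(-3.2)) / 4 = 26.8/4 = 6.7
  S = [[10.8, 4.35],
 [4.35, 6.7]].

Step 3 — invert S. det(S) = 10.8·6.7 - (4.35)² = 53.4375.
  S^{-1} = (1/det) · [[d, -b], [-b, a]] = [[0.1254, -0.0814],
 [-0.0814, 0.2021]].

Step 4 — quadratic form (x̄ - mu_0)^T · S^{-1} · (x̄ - mu_0):
  S^{-1} · (x̄ - mu_0) = (-0.392, 0.8814),
  (x̄ - mu_0)^T · [...] = (-0.4)·(-0.392) + (4.2)·(0.8814) = 3.8587.

Step 5 — scale by n: T² = 5 · 3.8587 = 19.2936.

T² ≈ 19.2936


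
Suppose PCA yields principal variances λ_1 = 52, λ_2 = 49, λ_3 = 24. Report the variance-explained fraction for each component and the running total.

Step 1 — total variance = trace(Sigma) = Σ λ_i = 52 + 49 + 24 = 125.

Step 2 — fraction explained by component i = λ_i / Σ λ:
  PC1: 52/125 = 0.416
  PC2: 49/125 = 0.392
  PC3: 24/125 = 0.192

Step 3 — cumulative fraction after k components = (λ_1 + ... + λ_k) / Σ λ:
  k = 1: 52/125 = 0.416
  k = 2: (52 + 49)/125 = 101/125 = 0.808
  k = 3: (52 + 49 + 24)/125 = 125/125 = 1

Summary (fraction, with percent):

explained: PC1 0.416 (41.6%), PC2 0.392 (39.2%), PC3 0.192 (19.2%);  cumulative: 0.416, 0.808, 1


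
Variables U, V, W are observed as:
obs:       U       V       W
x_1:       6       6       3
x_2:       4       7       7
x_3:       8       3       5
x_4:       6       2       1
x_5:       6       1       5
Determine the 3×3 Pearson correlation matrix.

Step 1 — column means:
  mean(U) = (6 + 4 + 8 + 6 + 6) / 5 = 30/5 = 6
  mean(V) = (6 + 7 + 3 + 2 + 1) / 5 = 19/5 = 3.8
  mean(W) = (3 + 7 + 5 + 1 + 5) / 5 = 21/5 = 4.2

Step 2 — sample variances and covariances s[i,j] = (1/(n-1)) · Σ_k (x_{k,i} - mean_i) · (x_{k,j} - mean_j), with n-1 = 4:
  s[U,U] = ((0)·(0) + (-2)·(-2) + (2)·(2) + (0)·(0) + (0)·(0)) / 4 = 8/4 = 2
  s[U,V] = ((0)·(2.2) + (-2)·(3.2) + (2)·(-0.8) + (0)·(-1.8) + (0)·(-2.8)) / 4 = -8/4 = -2
  s[U,W] = ((0)·(-1.2) + (-2)·(2.8) + (2)·(0.8) + (0)·(-3.2) + (0)·(0.8)) / 4 = -4/4 = -1
  s[V,V] = ((2.2)·(2.2) + (3.2)·(3.2) + (-0.8)·(-0.8) + (-1.8)·(-1.8) + (-2.8)·(-2.8)) / 4 = 26.8/4 = 6.7
  s[V,W] = ((2.2)·(-1.2) + (3.2)·(2.8) + (-0.8)·(0.8) + (-1.8)·(-3.2) + (-2.8)·(0.8)) / 4 = 9.2/4 = 2.3
  s[W,W] = ((-1.2)·(-1.2) + (2.8)·(2.8) + (0.8)·(0.8) + (-3.2)·(-3.2) + (0.8)·(0.8)) / 4 = 20.8/4 = 5.2
  Sample standard deviations s_i = √(s[i,i]):
  s(U) = √(2) = 1.4142
  s(V) = √(6.7) = 2.5884
  s(W) = √(5.2) = 2.2804

Step 3 — r_{ij} = s_{ij} / (s_i · s_j):
  r[U,U] = 1 (diagonal).
  r[U,V] = -2 / (1.4142 · 2.5884) = -2 / 3.6606 = -0.5464
  r[U,W] = -1 / (1.4142 · 2.2804) = -1 / 3.2249 = -0.3101
  r[V,V] = 1 (diagonal).
  r[V,W] = 2.3 / (2.5884 · 2.2804) = 2.3 / 5.9025 = 0.3897
  r[W,W] = 1 (diagonal).

R is symmetric with unit diagonal. Assembling:

R = [[1, -0.5464, -0.3101],
 [-0.5464, 1, 0.3897],
 [-0.3101, 0.3897, 1]]


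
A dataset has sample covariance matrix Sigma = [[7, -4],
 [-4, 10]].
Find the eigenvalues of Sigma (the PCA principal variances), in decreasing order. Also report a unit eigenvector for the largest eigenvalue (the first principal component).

Step 1 — characteristic polynomial of 2×2 Sigma:
  det(Sigma - λI) = λ² - trace · λ + det = 0.
  trace = 7 + 10 = 17, det = 7·10 - (-4)² = 54.
Step 2 — discriminant:
  Δ = trace² - 4·det = 289 - 216 = 73.
Step 3 — eigenvalues:
  λ = (trace ± √Δ)/2 = (17 ± 8.544)/2,
  λ_1 = 12.772,  λ_2 = 4.228.

Step 4 — unit eigenvector for λ_1: solve (Sigma - λ_1 I)v = 0. First row:
  (7 - 12.772)·v_x + (-4)·v_y = 0, i.e. (-5.772)·v_x + (-4)·v_y = 0,
  so v ∝ (b, λ_1 - a) = (-4, 5.772); multiply by -1 so the first entry is positive: u = (4, -5.772).
  ||u|| = √((4)² + (-5.772)²) = √(49.316) ≈ 7.0225,
  v_1 = u/||u|| ≈ (0.5696, -0.8219) (||v_1|| = 1).

λ_1 = 12.772,  λ_2 = 4.228;  v_1 ≈ (0.5696, -0.8219)


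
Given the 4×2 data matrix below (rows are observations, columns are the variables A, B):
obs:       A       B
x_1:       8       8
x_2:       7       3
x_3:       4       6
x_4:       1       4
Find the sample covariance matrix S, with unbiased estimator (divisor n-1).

Step 1 — column means:
  mean(A) = (8 + 7 + 4 + 1) / 4 = 20/4 = 5
  mean(B) = (8 + 3 + 6 + 4) / 4 = 21/4 = 5.25

Step 2 — sample covariance S[i,j] = (1/(n-1)) · Σ_k (x_{k,i} - mean_i) · (x_{k,j} - mean_j), with n-1 = 3.
  S[A,A] = ((3)·(3) + (2)·(2) + (-1)·(-1) + (-4)·(-4)) / 3 = 30/3 = 10
  S[A,B] = ((3)·(2.75) + (2)·(-2.25) + (-1)·(0.75) + (-4)·(-1.25)) / 3 = 8/3 = 2.6667
  S[B,B] = ((2.75)·(2.75) + (-2.25)·(-2.25) + (0.75)·(0.75) + (-1.25)·(-1.25)) / 3 = 14.75/3 = 4.9167

S is symmetric (S[j,i] = S[i,j]). Assembling:

S = [[10, 2.6667],
 [2.6667, 4.9167]]


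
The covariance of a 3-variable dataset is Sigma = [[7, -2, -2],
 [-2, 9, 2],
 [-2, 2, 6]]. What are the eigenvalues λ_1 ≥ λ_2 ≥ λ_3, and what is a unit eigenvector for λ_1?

Step 1 — characteristic polynomial p(λ) = det(λI - Sigma) = λ³ - tr·λ² + c_1·λ - det, where tr = trace, c_1 = sum of the principal 2×2 minors, det = det(Sigma):
  tr = 7 + 9 + 6 = 22,
  c_1 = (7·9 - (-2)²) + (7·6 - (-2)²) + (9·6 - (2)²) = 59 + 38 + 50 = 147,
  det = 7·(9·6 - (2)²) - (-2)·((-2)·6 - (2)·(-2)) + (-2)·((-2)·(2) - 9·(-2)) = 7·(50) - (-2)·(-8) + (-2)·(14) = 306.
  So p(λ) = λ³ - 22λ² + 147λ - 306.
Step 2 — look for an integer root (rational root theorem: any rational root is an integer divisor of 306). Testing λ = 6:
  p(6) = 216 - 792 + 882 - 306 = 0  ✓
  Dividing out (λ - 6): p(λ) = (λ - 6)(λ² - 16λ + 51).
Step 3 — remaining eigenvalues from the quadratic λ² - 16λ + 51 = 0:
  Δ = 16² - 4·51 = 256 - 204 = 52,  λ = (16 ± √52)/2 = (16 ± 7.2111)/2 ≈ 11.6056 or 4.3944.
  Sorted: λ_1 = 11.6056,  λ_2 = 6,  λ_3 = 4.3944  (check: sum = 22 = tr ✓).

Step 4 — unit eigenvector for λ_1 ≈ 11.6056: v spans the null space of (Sigma - λ_1 I), whose rows are
  r_1 = (-4.6056, -2, -2),  r_2 = (-2, -2.6056, 2),  r_3 = (-2, 2, -5.6056).
  v is orthogonal to every row, so take v ∝ r_1 × r_2 = ((-2)·(2) - (-2)·(-2.6056), (-2)·(-2) - (-4.6056)·(2), (-4.6056)·(-2.6056) - (-2)·(-2)) ≈ (-9.2111, 13.2111, 8).
  Rescale (multiply by -1 so the first nonzero entry is positive): u = (9.2111, -13.2111, -8).
  ||u|| = √((9.2111)² + (-13.2111)² + (-8)²) = √(323.3776) ≈ 17.9827,  v_1 = u/||u|| ≈ (0.5122, -0.7347, -0.4449) (||v_1|| = 1).

λ_1 = 11.6056,  λ_2 = 6,  λ_3 = 4.3944;  v_1 ≈ (0.5122, -0.7347, -0.4449)


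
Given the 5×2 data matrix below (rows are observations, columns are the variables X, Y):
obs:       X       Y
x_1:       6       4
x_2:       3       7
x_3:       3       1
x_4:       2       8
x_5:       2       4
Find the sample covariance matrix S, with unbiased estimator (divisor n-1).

Step 1 — column means:
  mean(X) = (6 + 3 + 3 + 2 + 2) / 5 = 16/5 = 3.2
  mean(Y) = (4 + 7 + 1 + 8 + 4) / 5 = 24/5 = 4.8

Step 2 — sample covariance S[i,j] = (1/(n-1)) · Σ_k (x_{k,i} - mean_i) · (x_{k,j} - mean_j), with n-1 = 4.
  S[X,X] = ((2.8)·(2.8) + (-0.2)·(-0.2) + (-0.2)·(-0.2) + (-1.2)·(-1.2) + (-1.2)·(-1.2)) / 4 = 10.8/4 = 2.7
  S[X,Y] = ((2.8)·(-0.8) + (-0.2)·(2.2) + (-0.2)·(-3.8) + (-1.2)·(3.2) + (-1.2)·(-0.8)) / 4 = -4.8/4 = -1.2
  S[Y,Y] = ((-0.8)·(-0.8) + (2.2)·(2.2) + (-3.8)·(-3.8) + (3.2)·(3.2) + (-0.8)·(-0.8)) / 4 = 30.8/4 = 7.7

S is symmetric (S[j,i] = S[i,j]). Assembling:

S = [[2.7, -1.2],
 [-1.2, 7.7]]


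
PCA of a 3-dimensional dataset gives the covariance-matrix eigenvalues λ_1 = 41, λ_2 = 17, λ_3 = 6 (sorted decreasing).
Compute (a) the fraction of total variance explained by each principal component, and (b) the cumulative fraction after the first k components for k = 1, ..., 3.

Step 1 — total variance = trace(Sigma) = Σ λ_i = 41 + 17 + 6 = 64.

Step 2 — fraction explained by component i = λ_i / Σ λ:
  PC1: 41/64 = 0.6406
  PC2: 17/64 = 0.2656
  PC3: 6/64 = 0.0938

Step 3 — cumulative fraction after k components = (λ_1 + ... + λ_k) / Σ λ:
  k = 1: 41/64 = 0.6406
  k = 2: (41 + 17)/64 = 58/64 = 0.9062
  k = 3: (41 + 17 + 6)/64 = 64/64 = 1

Summary (fraction, with percent):

explained: PC1 0.6406 (64.06%), PC2 0.2656 (26.56%), PC3 0.0938 (9.38%);  cumulative: 0.6406, 0.9062, 1


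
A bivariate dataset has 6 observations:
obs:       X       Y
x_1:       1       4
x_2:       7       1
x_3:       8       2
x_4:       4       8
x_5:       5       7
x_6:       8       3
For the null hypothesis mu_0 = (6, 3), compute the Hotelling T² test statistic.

Step 1 — sample mean vector:
  mean(X) = (1 + 7 + 8 + 4 + 5 + 8) / 6 = 33/6 = 5.5
  mean(Y) = (4 + 1 + 2 + 8 + 7 + 3) / 6 = 25/6 = 4.1667
  x̄ = (5.5, 4.1667),  deviation x̄ - mu_0 = (5.5, 4.1667) - (6, 3) = (-0.5, 1.1667).

Step 2 — sample covariance matrix, S[i,j] = (1/(n-1)) · Σ_k (x_{k,i} - mean_i) · (x_{k,j} - mean_j), divisor n-1 = 5:
  S[X,X] = ((-4.5)·(-4.5) + (1.5)·(1.5) + (2.5)·(2.5) + (-1.5)·(-1.5) + (-0.5)·(-0.5) + (2.5)·(2.5)) / 5 = 37.5/5 = 7.5
  S[X,Y] = ((-4.5)·(-0.1667) + (1.5)·(-3.1667) + (2.5)·(-2.1667) + (-1.5)·(3.8333) + (-0.5)·(2.8333) + (2.5)·(-1.1667)) / 5 = -19.5/5 = -3.9
  S[Y,Y] = ((-0.1667)·(-0.1667) + (-3.1667)·(-3.1667) + (-2.1667)·(-2.1667) + (3.8333)·(3.8333) + (2.8333)·(2.8333) + (-1.1667)·(-1.1667)) / 5 = 38.8333/5 = 7.7667
  S = [[7.5, -3.9],
 [-3.9, 7.7667]].

Step 3 — invert S. det(S) = 7.5·7.7667 - (-3.9)² = 43.04.
  S^{-1} = (1/det) · [[d, -b], [-b, a]] = [[0.1805, 0.0906],
 [0.0906, 0.1743]].

Step 4 — quadratic form (x̄ - mu_0)^T · S^{-1} · (x̄ - mu_0):
  S^{-1} · (x̄ - mu_0) = (0.0155, 0.158),
  (x̄ - mu_0)^T · [...] = (-0.5)·(0.0155) + (1.1667)·(0.158) = 0.1766.

Step 5 — scale by n: T² = 6 · 0.1766 = 1.0595.

T² ≈ 1.0595


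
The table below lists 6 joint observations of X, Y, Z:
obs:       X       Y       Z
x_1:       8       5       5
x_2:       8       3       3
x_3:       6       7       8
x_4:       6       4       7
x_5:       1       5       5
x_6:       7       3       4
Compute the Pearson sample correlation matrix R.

Step 1 — column means:
  mean(X) = (8 + 8 + 6 + 6 + 1 + 7) / 6 = 36/6 = 6
  mean(Y) = (5 + 3 + 7 + 4 + 5 + 3) / 6 = 27/6 = 4.5
  mean(Z) = (5 + 3 + 8 + 7 + 5 + 4) / 6 = 32/6 = 5.3333

Step 2 — sample variances and covariances s[i,j] = (1/(n-1)) · Σ_k (x_{k,i} - mean_i) · (x_{k,j} - mean_j), with n-1 = 5:
  s[X,X] = ((2)·(2) + (2)·(2) + (0)·(0) + (0)·(0) + (-5)·(-5) + (1)·(1)) / 5 = 34/5 = 6.8
  s[X,Y] = ((2)·(0.5) + (2)·(-1.5) + (0)·(2.5) + (0)·(-0.5) + (-5)·(0.5) + (1)·(-1.5)) / 5 = -6/5 = -1.2
  s[X,Z] = ((2)·(-0.3333) + (2)·(-2.3333) + (0)·(2.6667) + (0)·(1.6667) + (-5)·(-0.3333) + (1)·(-1.3333)) / 5 = -5/5 = -1
  s[Y,Y] = ((0.5)·(0.5) + (-1.5)·(-1.5) + (2.5)·(2.5) + (-0.5)·(-0.5) + (0.5)·(0.5) + (-1.5)·(-1.5)) / 5 = 11.5/5 = 2.3
  s[Y,Z] = ((0.5)·(-0.3333) + (-1.5)·(-2.3333) + (2.5)·(2.6667) + (-0.5)·(1.6667) + (0.5)·(-0.3333) + (-1.5)·(-1.3333)) / 5 = 11/5 = 2.2
  s[Z,Z] = ((-0.3333)·(-0.3333) + (-2.3333)·(-2.3333) + (2.6667)·(2.6667) + (1.6667)·(1.6667) + (-0.3333)·(-0.3333) + (-1.3333)·(-1.3333)) / 5 = 17.3333/5 = 3.4667
  Sample standard deviations s_i = √(s[i,i]):
  s(X) = √(6.8) = 2.6077
  s(Y) = √(2.3) = 1.5166
  s(Z) = √(3.4667) = 1.8619

Step 3 — r_{ij} = s_{ij} / (s_i · s_j):
  r[X,X] = 1 (diagonal).
  r[X,Y] = -1.2 / (2.6077 · 1.5166) = -1.2 / 3.9547 = -0.3034
  r[X,Z] = -1 / (2.6077 · 1.8619) = -1 / 4.8552 = -0.206
  r[Y,Y] = 1 (diagonal).
  r[Y,Z] = 2.2 / (1.5166 · 1.8619) = 2.2 / 2.8237 = 0.7791
  r[Z,Z] = 1 (diagonal).

R is symmetric with unit diagonal. Assembling:

R = [[1, -0.3034, -0.206],
 [-0.3034, 1, 0.7791],
 [-0.206, 0.7791, 1]]


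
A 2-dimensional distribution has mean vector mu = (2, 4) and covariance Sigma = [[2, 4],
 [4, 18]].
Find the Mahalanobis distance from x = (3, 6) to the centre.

Step 1 — centre the observation: (x - mu) = (1, 2).

Step 2 — invert Sigma. det(Sigma) = 2·18 - (4)² = 20.
  Sigma^{-1} = (1/det) · [[d, -b], [-b, a]] = [[0.9, -0.2],
 [-0.2, 0.1]].

Step 3 — form the quadratic (x - mu)^T · Sigma^{-1} · (x - mu):
  Sigma^{-1} · (x - mu) = (0.5, 0).
  (x - mu)^T · [Sigma^{-1} · (x - mu)] = (1)·(0.5) + (2)·(0) = 0.5.

Step 4 — take square root: d = √(0.5) ≈ 0.7071.

d(x, mu) = √(0.5) ≈ 0.7071


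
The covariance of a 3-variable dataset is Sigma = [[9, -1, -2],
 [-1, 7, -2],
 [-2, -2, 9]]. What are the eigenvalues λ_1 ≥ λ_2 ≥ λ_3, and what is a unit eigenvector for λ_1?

Step 1 — characteristic polynomial p(λ) = det(λI - Sigma) = λ³ - tr·λ² + c_1·λ - det, where tr = trace, c_1 = sum of the principal 2×2 minors, det = det(Sigma):
  tr = 9 + 7 + 9 = 25,
  c_1 = (9·7 - (-1)²) + (9·9 - (-2)²) + (7·9 - (-2)²) = 62 + 77 + 59 = 198,
  det = 9·(7·9 - (-2)²) - (-1)·((-1)·9 - (-2)·(-2)) + (-2)·((-1)·(-2) - 7·(-2)) = 9·(59) - (-1)·(-13) + (-2)·(16) = 486.
  So p(λ) = λ³ - 25λ² + 198λ - 486.
Step 2 — look for an integer root (rational root theorem: any rational root is an integer divisor of 486). Testing λ = 9:
  p(9) = 729 - 2025 + 1782 - 486 = 0  ✓
  Dividing out (λ - 9): p(λ) = (λ - 9)(λ² - 16λ + 54).
Step 3 — remaining eigenvalues from the quadratic λ² - 16λ + 54 = 0:
  Δ = 16² - 4·54 = 256 - 216 = 40,  λ = (16 ± √40)/2 = (16 ± 6.3246)/2 ≈ 11.1623 or 4.8377.
  Sorted: λ_1 = 11.1623,  λ_2 = 9,  λ_3 = 4.8377  (check: sum = 25 = tr ✓).

Step 4 — unit eigenvector for λ_1 ≈ 11.1623: v spans the null space of (Sigma - λ_1 I), whose rows are
  r_1 = (-2.1623, -1, -2),  r_2 = (-1, -4.1623, -2),  r_3 = (-2, -2, -2.1623).
  v is orthogonal to every row, so take v ∝ r_1 × r_2 = ((-1)·(-2) - (-2)·(-4.1623), (-2)·(-1) - (-2.1623)·(-2), (-2.1623)·(-4.1623) - (-1)·(-1)) ≈ (-6.3246, -2.3246, 8).
  Rescale (multiply by -1 so the first nonzero entry is positive): u = (6.3246, 2.3246, -8).
  ||u|| = √((6.3246)² + (2.3246)² + (-8)²) = √(109.4036) ≈ 10.4596,  v_1 = u/||u|| ≈ (0.6047, 0.2222, -0.7648) (||v_1|| = 1).

λ_1 = 11.1623,  λ_2 = 9,  λ_3 = 4.8377;  v_1 ≈ (0.6047, 0.2222, -0.7648)


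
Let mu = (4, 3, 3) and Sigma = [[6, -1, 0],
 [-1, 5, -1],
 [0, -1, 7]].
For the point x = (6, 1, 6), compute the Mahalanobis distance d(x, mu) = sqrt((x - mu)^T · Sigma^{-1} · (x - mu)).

Step 1 — centre the observation: (x - mu) = (2, -2, 3).

Step 2 — invert Sigma (cofactor / det for 3×3, or solve directly):
  Sigma^{-1} = [[0.1726, 0.0355, 0.0051],
 [0.0355, 0.2132, 0.0305],
 [0.0051, 0.0305, 0.1472]].

Step 3 — form the quadratic (x - mu)^T · Sigma^{-1} · (x - mu):
  Sigma^{-1} · (x - mu) = (0.2893, -0.264, 0.3909).
  (x - mu)^T · [Sigma^{-1} · (x - mu)] = (2)·(0.2893) + (-2)·(-0.264) + (3)·(0.3909) = 2.2792.

Step 4 — take square root: d = √(2.2792) ≈ 1.5097.

d(x, mu) = √(2.2792) ≈ 1.5097


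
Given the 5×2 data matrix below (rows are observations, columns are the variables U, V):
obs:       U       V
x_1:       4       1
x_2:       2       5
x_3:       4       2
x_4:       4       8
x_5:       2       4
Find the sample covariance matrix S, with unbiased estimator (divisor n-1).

Step 1 — column means:
  mean(U) = (4 + 2 + 4 + 4 + 2) / 5 = 16/5 = 3.2
  mean(V) = (1 + 5 + 2 + 8 + 4) / 5 = 20/5 = 4

Step 2 — sample covariance S[i,j] = (1/(n-1)) · Σ_k (x_{k,i} - mean_i) · (x_{k,j} - mean_j), with n-1 = 4.
  S[U,U] = ((0.8)·(0.8) + (-1.2)·(-1.2) + (0.8)·(0.8) + (0.8)·(0.8) + (-1.2)·(-1.2)) / 4 = 4.8/4 = 1.2
  S[U,V] = ((0.8)·(-3) + (-1.2)·(1) + (0.8)·(-2) + (0.8)·(4) + (-1.2)·(0)) / 4 = -2/4 = -0.5
  S[V,V] = ((-3)·(-3) + (1)·(1) + (-2)·(-2) + (4)·(4) + (0)·(0)) / 4 = 30/4 = 7.5

S is symmetric (S[j,i] = S[i,j]). Assembling:

S = [[1.2, -0.5],
 [-0.5, 7.5]]


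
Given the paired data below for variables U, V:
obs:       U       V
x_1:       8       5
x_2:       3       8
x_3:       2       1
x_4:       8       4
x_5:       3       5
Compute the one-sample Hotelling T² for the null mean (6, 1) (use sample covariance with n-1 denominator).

Step 1 — sample mean vector:
  mean(U) = (8 + 3 + 2 + 8 + 3) / 5 = 24/5 = 4.8
  mean(V) = (5 + 8 + 1 + 4 + 5) / 5 = 23/5 = 4.6
  x̄ = (4.8, 4.6),  deviation x̄ - mu_0 = (4.8, 4.6) - (6, 1) = (-1.2, 3.6).

Step 2 — sample covariance matrix, S[i,j] = (1/(n-1)) · Σ_k (x_{k,i} - mean_i) · (x_{k,j} - mean_j), divisor n-1 = 4:
  S[U,U] = ((3.2)·(3.2) + (-1.8)·(-1.8) + (-2.8)·(-2.8) + (3.2)·(3.2) + (-1.8)·(-1.8)) / 4 = 34.8/4 = 8.7
  S[U,V] = ((3.2)·(0.4) + (-1.8)·(3.4) + (-2.8)·(-3.6) + (3.2)·(-0.6) + (-1.8)·(0.4)) / 4 = 2.6/4 = 0.65
  S[V,V] = ((0.4)·(0.4) + (3.4)·(3.4) + (-3.6)·(-3.6) + (-0.6)·(-0.6) + (0.4)·(0.4)) / 4 = 25.2/4 = 6.3
  S = [[8.7, 0.65],
 [0.65, 6.3]].

Step 3 — invert S. det(S) = 8.7·6.3 - (0.65)² = 54.3875.
  S^{-1} = (1/det) · [[d, -b], [-b, a]] = [[0.1158, -0.012],
 [-0.012, 0.16]].

Step 4 — quadratic form (x̄ - mu_0)^T · S^{-1} · (x̄ - mu_0):
  S^{-1} · (x̄ - mu_0) = (-0.182, 0.5902),
  (x̄ - mu_0)^T · [...] = (-1.2)·(-0.182) + (3.6)·(0.5902) = 2.3432.

Step 5 — scale by n: T² = 5 · 2.3432 = 11.7159.

T² ≈ 11.7159


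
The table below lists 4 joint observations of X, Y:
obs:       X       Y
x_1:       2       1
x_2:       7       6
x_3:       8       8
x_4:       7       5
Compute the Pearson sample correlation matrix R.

Step 1 — column means:
  mean(X) = (2 + 7 + 8 + 7) / 4 = 24/4 = 6
  mean(Y) = (1 + 6 + 8 + 5) / 4 = 20/4 = 5

Step 2 — sample variances and covariances s[i,j] = (1/(n-1)) · Σ_k (x_{k,i} - mean_i) · (x_{k,j} - mean_j), with n-1 = 3:
  s[X,X] = ((-4)·(-4) + (1)·(1) + (2)·(2) + (1)·(1)) / 3 = 22/3 = 7.3333
  s[X,Y] = ((-4)·(-4) + (1)·(1) + (2)·(3) + (1)·(0)) / 3 = 23/3 = 7.6667
  s[Y,Y] = ((-4)·(-4) + (1)·(1) + (3)·(3) + (0)·(0)) / 3 = 26/3 = 8.6667
  Sample standard deviations s_i = √(s[i,i]):
  s(X) = √(7.3333) = 2.708
  s(Y) = √(8.6667) = 2.9439

Step 3 — r_{ij} = s_{ij} / (s_i · s_j):
  r[X,X] = 1 (diagonal).
  r[X,Y] = 7.6667 / (2.708 · 2.9439) = 7.6667 / 7.9722 = 0.9617
  r[Y,Y] = 1 (diagonal).

R is symmetric with unit diagonal. Assembling:

R = [[1, 0.9617],
 [0.9617, 1]]


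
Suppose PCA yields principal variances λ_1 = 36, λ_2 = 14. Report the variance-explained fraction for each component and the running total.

Step 1 — total variance = trace(Sigma) = Σ λ_i = 36 + 14 = 50.

Step 2 — fraction explained by component i = λ_i / Σ λ:
  PC1: 36/50 = 0.72
  PC2: 14/50 = 0.28

Step 3 — cumulative fraction after k components = (λ_1 + ... + λ_k) / Σ λ:
  k = 1: 36/50 = 0.72
  k = 2: (36 + 14)/50 = 50/50 = 1

Summary (fraction, with percent):

explained: PC1 0.72 (72%), PC2 0.28 (28%);  cumulative: 0.72, 1


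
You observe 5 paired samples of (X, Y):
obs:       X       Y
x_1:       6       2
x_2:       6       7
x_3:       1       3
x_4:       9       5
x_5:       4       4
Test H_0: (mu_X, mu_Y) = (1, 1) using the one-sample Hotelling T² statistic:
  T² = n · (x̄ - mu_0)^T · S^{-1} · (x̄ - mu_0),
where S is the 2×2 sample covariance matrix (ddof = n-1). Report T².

Step 1 — sample mean vector:
  mean(X) = (6 + 6 + 1 + 9 + 4) / 5 = 26/5 = 5.2
  mean(Y) = (2 + 7 + 3 + 5 + 4) / 5 = 21/5 = 4.2
  x̄ = (5.2, 4.2),  deviation x̄ - mu_0 = (5.2, 4.2) - (1, 1) = (4.2, 3.2).

Step 2 — sample covariance matrix, S[i,j] = (1/(n-1)) · Σ_k (x_{k,i} - mean_i) · (x_{k,j} - mean_j), divisor n-1 = 4:
  S[X,X] = ((0.8)·(0.8) + (0.8)·(0.8) + (-4.2)·(-4.2) + (3.8)·(3.8) + (-1.2)·(-1.2)) / 4 = 34.8/4 = 8.7
  S[X,Y] = ((0.8)·(-2.2) + (0.8)·(2.8) + (-4.2)·(-1.2) + (3.8)·(0.8) + (-1.2)·(-0.2)) / 4 = 8.8/4 = 2.2
  S[Y,Y] = ((-2.2)·(-2.2) + (2.8)·(2.8) + (-1.2)·(-1.2) + (0.8)·(0.8) + (-0.2)·(-0.2)) / 4 = 14.8/4 = 3.7
  S = [[8.7, 2.2],
 [2.2, 3.7]].

Step 3 — invert S. det(S) = 8.7·3.7 - (2.2)² = 27.35.
  S^{-1} = (1/det) · [[d, -b], [-b, a]] = [[0.1353, -0.0804],
 [-0.0804, 0.3181]].

Step 4 — quadratic form (x̄ - mu_0)^T · S^{-1} · (x̄ - mu_0):
  S^{-1} · (x̄ - mu_0) = (0.3108, 0.6801),
  (x̄ - mu_0)^T · [...] = (4.2)·(0.3108) + (3.2)·(0.6801) = 3.4815.

Step 5 — scale by n: T² = 5 · 3.4815 = 17.4077.

T² ≈ 17.4077


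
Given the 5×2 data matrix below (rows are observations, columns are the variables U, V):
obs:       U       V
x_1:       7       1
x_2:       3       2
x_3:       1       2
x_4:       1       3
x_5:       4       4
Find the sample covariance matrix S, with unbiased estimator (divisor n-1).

Step 1 — column means:
  mean(U) = (7 + 3 + 1 + 1 + 4) / 5 = 16/5 = 3.2
  mean(V) = (1 + 2 + 2 + 3 + 4) / 5 = 12/5 = 2.4

Step 2 — sample covariance S[i,j] = (1/(n-1)) · Σ_k (x_{k,i} - mean_i) · (x_{k,j} - mean_j), with n-1 = 4.
  S[U,U] = ((3.8)·(3.8) + (-0.2)·(-0.2) + (-2.2)·(-2.2) + (-2.2)·(-2.2) + (0.8)·(0.8)) / 4 = 24.8/4 = 6.2
  S[U,V] = ((3.8)·(-1.4) + (-0.2)·(-0.4) + (-2.2)·(-0.4) + (-2.2)·(0.6) + (0.8)·(1.6)) / 4 = -4.4/4 = -1.1
  S[V,V] = ((-1.4)·(-1.4) + (-0.4)·(-0.4) + (-0.4)·(-0.4) + (0.6)·(0.6) + (1.6)·(1.6)) / 4 = 5.2/4 = 1.3

S is symmetric (S[j,i] = S[i,j]). Assembling:

S = [[6.2, -1.1],
 [-1.1, 1.3]]


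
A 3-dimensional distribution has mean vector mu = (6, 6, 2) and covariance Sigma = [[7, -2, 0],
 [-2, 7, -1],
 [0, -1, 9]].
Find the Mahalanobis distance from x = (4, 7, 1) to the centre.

Step 1 — centre the observation: (x - mu) = (-2, 1, -1).

Step 2 — invert Sigma (cofactor / det for 3×3, or solve directly):
  Sigma^{-1} = [[0.1558, 0.0452, 0.005],
 [0.0452, 0.1583, 0.0176],
 [0.005, 0.0176, 0.1131]].

Step 3 — form the quadratic (x - mu)^T · Sigma^{-1} · (x - mu):
  Sigma^{-1} · (x - mu) = (-0.2714, 0.0503, -0.1055).
  (x - mu)^T · [Sigma^{-1} · (x - mu)] = (-2)·(-0.2714) + (1)·(0.0503) + (-1)·(-0.1055) = 0.6985.

Step 4 — take square root: d = √(0.6985) ≈ 0.8358.

d(x, mu) = √(0.6985) ≈ 0.8358


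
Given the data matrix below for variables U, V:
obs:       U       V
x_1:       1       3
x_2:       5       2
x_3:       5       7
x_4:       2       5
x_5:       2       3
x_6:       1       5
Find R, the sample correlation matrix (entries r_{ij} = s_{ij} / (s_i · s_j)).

Step 1 — column means:
  mean(U) = (1 + 5 + 5 + 2 + 2 + 1) / 6 = 16/6 = 2.6667
  mean(V) = (3 + 2 + 7 + 5 + 3 + 5) / 6 = 25/6 = 4.1667

Step 2 — sample variances and covariances s[i,j] = (1/(n-1)) · Σ_k (x_{k,i} - mean_i) · (x_{k,j} - mean_j), with n-1 = 5:
  s[U,U] = ((-1.6667)·(-1.6667) + (2.3333)·(2.3333) + (2.3333)·(2.3333) + (-0.6667)·(-0.6667) + (-0.6667)·(-0.6667) + (-1.6667)·(-1.6667)) / 5 = 17.3333/5 = 3.4667
  s[U,V] = ((-1.6667)·(-1.1667) + (2.3333)·(-2.1667) + (2.3333)·(2.8333) + (-0.6667)·(0.8333) + (-0.6667)·(-1.1667) + (-1.6667)·(0.8333)) / 5 = 2.3333/5 = 0.4667
  s[V,V] = ((-1.1667)·(-1.1667) + (-2.1667)·(-2.1667) + (2.8333)·(2.8333) + (0.8333)·(0.8333) + (-1.1667)·(-1.1667) + (0.8333)·(0.8333)) / 5 = 16.8333/5 = 3.3667
  Sample standard deviations s_i = √(s[i,i]):
  s(U) = √(3.4667) = 1.8619
  s(V) = √(3.3667) = 1.8348

Step 3 — r_{ij} = s_{ij} / (s_i · s_j):
  r[U,U] = 1 (diagonal).
  r[U,V] = 0.4667 / (1.8619 · 1.8348) = 0.4667 / 3.4163 = 0.1366
  r[V,V] = 1 (diagonal).

R is symmetric with unit diagonal. Assembling:

R = [[1, 0.1366],
 [0.1366, 1]]


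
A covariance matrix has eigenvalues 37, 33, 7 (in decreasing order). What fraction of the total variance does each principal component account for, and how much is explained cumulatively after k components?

Step 1 — total variance = trace(Sigma) = Σ λ_i = 37 + 33 + 7 = 77.

Step 2 — fraction explained by component i = λ_i / Σ λ:
  PC1: 37/77 = 0.4805
  PC2: 33/77 = 0.4286
  PC3: 7/77 = 0.0909

Step 3 — cumulative fraction after k components = (λ_1 + ... + λ_k) / Σ λ:
  k = 1: 37/77 = 0.4805
  k = 2: (37 + 33)/77 = 70/77 = 0.9091
  k = 3: (37 + 33 + 7)/77 = 77/77 = 1

Summary (fraction, with percent):

explained: PC1 0.4805 (48.05%), PC2 0.4286 (42.86%), PC3 0.0909 (9.09%);  cumulative: 0.4805, 0.9091, 1


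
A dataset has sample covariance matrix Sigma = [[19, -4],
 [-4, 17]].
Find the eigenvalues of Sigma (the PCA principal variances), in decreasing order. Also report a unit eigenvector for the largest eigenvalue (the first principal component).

Step 1 — characteristic polynomial of 2×2 Sigma:
  det(Sigma - λI) = λ² - trace · λ + det = 0.
  trace = 19 + 17 = 36, det = 19·17 - (-4)² = 307.
Step 2 — discriminant:
  Δ = trace² - 4·det = 1296 - 1228 = 68.
Step 3 — eigenvalues:
  λ = (trace ± √Δ)/2 = (36 ± 8.2462)/2,
  λ_1 = 22.1231,  λ_2 = 13.8769.

Step 4 — unit eigenvector for λ_1: solve (Sigma - λ_1 I)v = 0. First row:
  (19 - 22.1231)·v_x + (-4)·v_y = 0, i.e. (-3.1231)·v_x + (-4)·v_y = 0,
  so v ∝ (b, λ_1 - a) = (-4, 3.1231); multiply by -1 so the first entry is positive: u = (4, -3.1231).
  ||u|| = √((4)² + (-3.1231)²) = √(25.7538) ≈ 5.0748,
  v_1 = u/||u|| ≈ (0.7882, -0.6154) (||v_1|| = 1).

λ_1 = 22.1231,  λ_2 = 13.8769;  v_1 ≈ (0.7882, -0.6154)


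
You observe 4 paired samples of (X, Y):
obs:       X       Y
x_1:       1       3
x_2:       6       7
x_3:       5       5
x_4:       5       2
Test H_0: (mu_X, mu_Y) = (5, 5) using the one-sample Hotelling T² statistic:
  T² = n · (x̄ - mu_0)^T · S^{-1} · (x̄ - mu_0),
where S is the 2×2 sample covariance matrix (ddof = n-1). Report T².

Step 1 — sample mean vector:
  mean(X) = (1 + 6 + 5 + 5) / 4 = 17/4 = 4.25
  mean(Y) = (3 + 7 + 5 + 2) / 4 = 17/4 = 4.25
  x̄ = (4.25, 4.25),  deviation x̄ - mu_0 = (4.25, 4.25) - (5, 5) = (-0.75, -0.75).

Step 2 — sample covariance matrix, S[i,j] = (1/(n-1)) · Σ_k (x_{k,i} - mean_i) · (x_{k,j} - mean_j), divisor n-1 = 3:
  S[X,X] = ((-3.25)·(-3.25) + (1.75)·(1.75) + (0.75)·(0.75) + (0.75)·(0.75)) / 3 = 14.75/3 = 4.9167
  S[X,Y] = ((-3.25)·(-1.25) + (1.75)·(2.75) + (0.75)·(0.75) + (0.75)·(-2.25)) / 3 = 7.75/3 = 2.5833
  S[Y,Y] = ((-1.25)·(-1.25) + (2.75)·(2.75) + (0.75)·(0.75) + (-2.25)·(-2.25)) / 3 = 14.75/3 = 4.9167
  S = [[4.9167, 2.5833],
 [2.5833, 4.9167]].

Step 3 — invert S. det(S) = 4.9167·4.9167 - (2.5833)² = 17.5.
  S^{-1} = (1/det) · [[d, -b], [-b, a]] = [[0.281, -0.1476],
 [-0.1476, 0.281]].

Step 4 — quadratic form (x̄ - mu_0)^T · S^{-1} · (x̄ - mu_0):
  S^{-1} · (x̄ - mu_0) = (-0.1, -0.1),
  (x̄ - mu_0)^T · [...] = (-0.75)·(-0.1) + (-0.75)·(-0.1) = 0.15.

Step 5 — scale by n: T² = 4 · 0.15 = 0.6.

T² ≈ 0.6


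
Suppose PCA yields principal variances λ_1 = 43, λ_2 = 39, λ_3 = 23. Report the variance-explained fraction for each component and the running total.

Step 1 — total variance = trace(Sigma) = Σ λ_i = 43 + 39 + 23 = 105.

Step 2 — fraction explained by component i = λ_i / Σ λ:
  PC1: 43/105 = 0.4095
  PC2: 39/105 = 0.3714
  PC3: 23/105 = 0.219

Step 3 — cumulative fraction after k components = (λ_1 + ... + λ_k) / Σ λ:
  k = 1: 43/105 = 0.4095
  k = 2: (43 + 39)/105 = 82/105 = 0.781
  k = 3: (43 + 39 + 23)/105 = 105/105 = 1

Summary (fraction, with percent):

explained: PC1 0.4095 (40.95%), PC2 0.3714 (37.14%), PC3 0.219 (21.9%);  cumulative: 0.4095, 0.781, 1


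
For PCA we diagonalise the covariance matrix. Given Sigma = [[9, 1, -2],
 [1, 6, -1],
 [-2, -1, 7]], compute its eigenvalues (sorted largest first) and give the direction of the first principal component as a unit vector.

Step 1 — characteristic polynomial p(λ) = det(λI - Sigma) = λ³ - tr·λ² + c_1·λ - det, where tr = trace, c_1 = sum of the principal 2×2 minors, det = det(Sigma):
  tr = 9 + 6 + 7 = 22,
  c_1 = (9·6 - (1)²) + (9·7 - (-2)²) + (6·7 - (-1)²) = 53 + 59 + 41 = 153,
  det = 9·(6·7 - (-1)²) - (1)·((1)·7 - (-1)·(-2)) + (-2)·((1)·(-1) - 6·(-2)) = 9·(41) - (1)·(5) + (-2)·(11) = 342.
  So p(λ) = λ³ - 22λ² + 153λ - 342.
Step 2 — look for an integer root (rational root theorem: any rational root is an integer divisor of 342). Testing λ = 6:
  p(6) = 216 - 792 + 918 - 342 = 0  ✓
  Dividing out (λ - 6): p(λ) = (λ - 6)(λ² - 16λ + 57).
Step 3 — remaining eigenvalues from the quadratic λ² - 16λ + 57 = 0:
  Δ = 16² - 4·57 = 256 - 228 = 28,  λ = (16 ± √28)/2 = (16 ± 5.2915)/2 ≈ 10.6458 or 5.3542.
  Sorted: λ_1 = 10.6458,  λ_2 = 6,  λ_3 = 5.3542  (check: sum = 22 = tr ✓).

Step 4 — unit eigenvector for λ_1 ≈ 10.6458: v spans the null space of (Sigma - λ_1 I), whose rows are
  r_1 = (-1.6458, 1, -2),  r_2 = (1, -4.6458, -1),  r_3 = (-2, -1, -3.6458).
  v is orthogonal to every row, so take v ∝ r_1 × r_2 = ((1)·(-1) - (-2)·(-4.6458), (-2)·(1) - (-1.6458)·(-1), (-1.6458)·(-4.6458) - (1)·(1)) ≈ (-10.2915, -3.6458, 6.6458).
  Rescale (multiply by -1 so the first nonzero entry is positive): u = (10.2915, 3.6458, -6.6458).
  ||u|| = √((10.2915)² + (3.6458)² + (-6.6458)²) = √(163.3725) ≈ 12.7817,  v_1 = u/||u|| ≈ (0.8052, 0.2852, -0.5199) (||v_1|| = 1).

λ_1 = 10.6458,  λ_2 = 6,  λ_3 = 5.3542;  v_1 ≈ (0.8052, 0.2852, -0.5199)


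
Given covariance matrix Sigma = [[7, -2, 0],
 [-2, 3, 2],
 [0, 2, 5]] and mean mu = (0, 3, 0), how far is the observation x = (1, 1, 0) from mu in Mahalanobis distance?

Step 1 — centre the observation: (x - mu) = (1, -2, 0).

Step 2 — invert Sigma (cofactor / det for 3×3, or solve directly):
  Sigma^{-1} = [[0.193, 0.1754, -0.0702],
 [0.1754, 0.614, -0.2456],
 [-0.0702, -0.2456, 0.2982]].

Step 3 — form the quadratic (x - mu)^T · Sigma^{-1} · (x - mu):
  Sigma^{-1} · (x - mu) = (-0.1579, -1.0526, 0.4211).
  (x - mu)^T · [Sigma^{-1} · (x - mu)] = (1)·(-0.1579) + (-2)·(-1.0526) + (0)·(0.4211) = 1.9474.

Step 4 — take square root: d = √(1.9474) ≈ 1.3955.

d(x, mu) = √(1.9474) ≈ 1.3955


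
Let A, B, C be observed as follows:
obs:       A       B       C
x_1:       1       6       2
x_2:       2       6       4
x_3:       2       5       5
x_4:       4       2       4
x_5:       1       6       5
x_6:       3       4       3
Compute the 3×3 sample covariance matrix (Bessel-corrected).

Step 1 — column means:
  mean(A) = (1 + 2 + 2 + 4 + 1 + 3) / 6 = 13/6 = 2.1667
  mean(B) = (6 + 6 + 5 + 2 + 6 + 4) / 6 = 29/6 = 4.8333
  mean(C) = (2 + 4 + 5 + 4 + 5 + 3) / 6 = 23/6 = 3.8333

Step 2 — sample covariance S[i,j] = (1/(n-1)) · Σ_k (x_{k,i} - mean_i) · (x_{k,j} - mean_j), with n-1 = 5.
  S[A,A] = ((-1.1667)·(-1.1667) + (-0.1667)·(-0.1667) + (-0.1667)·(-0.1667) + (1.8333)·(1.8333) + (-1.1667)·(-1.1667) + (0.8333)·(0.8333)) / 5 = 6.8333/5 = 1.3667
  S[A,B] = ((-1.1667)·(1.1667) + (-0.1667)·(1.1667) + (-0.1667)·(0.1667) + (1.8333)·(-2.8333) + (-1.1667)·(1.1667) + (0.8333)·(-0.8333)) / 5 = -8.8333/5 = -1.7667
  S[A,C] = ((-1.1667)·(-1.8333) + (-0.1667)·(0.1667) + (-0.1667)·(1.1667) + (1.8333)·(0.1667) + (-1.1667)·(1.1667) + (0.8333)·(-0.8333)) / 5 = 0.1667/5 = 0.0333
  S[B,B] = ((1.1667)·(1.1667) + (1.1667)·(1.1667) + (0.1667)·(0.1667) + (-2.8333)·(-2.8333) + (1.1667)·(1.1667) + (-0.8333)·(-0.8333)) / 5 = 12.8333/5 = 2.5667
  S[B,C] = ((1.1667)·(-1.8333) + (1.1667)·(0.1667) + (0.1667)·(1.1667) + (-2.8333)·(0.1667) + (1.1667)·(1.1667) + (-0.8333)·(-0.8333)) / 5 = -0.1667/5 = -0.0333
  S[C,C] = ((-1.8333)·(-1.8333) + (0.1667)·(0.1667) + (1.1667)·(1.1667) + (0.1667)·(0.1667) + (1.1667)·(1.1667) + (-0.8333)·(-0.8333)) / 5 = 6.8333/5 = 1.3667

S is symmetric (S[j,i] = S[i,j]). Assembling:

S = [[1.3667, -1.7667, 0.0333],
 [-1.7667, 2.5667, -0.0333],
 [0.0333, -0.0333, 1.3667]]


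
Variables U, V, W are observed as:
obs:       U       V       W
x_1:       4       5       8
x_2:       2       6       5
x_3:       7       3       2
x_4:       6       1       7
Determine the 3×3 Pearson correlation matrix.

Step 1 — column means:
  mean(U) = (4 + 2 + 7 + 6) / 4 = 19/4 = 4.75
  mean(V) = (5 + 6 + 3 + 1) / 4 = 15/4 = 3.75
  mean(W) = (8 + 5 + 2 + 7) / 4 = 22/4 = 5.5

Step 2 — sample variances and covariances s[i,j] = (1/(n-1)) · Σ_k (x_{k,i} - mean_i) · (x_{k,j} - mean_j), with n-1 = 3:
  s[U,U] = ((-0.75)·(-0.75) + (-2.75)·(-2.75) + (2.25)·(2.25) + (1.25)·(1.25)) / 3 = 14.75/3 = 4.9167
  s[U,V] = ((-0.75)·(1.25) + (-2.75)·(2.25) + (2.25)·(-0.75) + (1.25)·(-2.75)) / 3 = -12.25/3 = -4.0833
  s[U,W] = ((-0.75)·(2.5) + (-2.75)·(-0.5) + (2.25)·(-3.5) + (1.25)·(1.5)) / 3 = -6.5/3 = -2.1667
  s[V,V] = ((1.25)·(1.25) + (2.25)·(2.25) + (-0.75)·(-0.75) + (-2.75)·(-2.75)) / 3 = 14.75/3 = 4.9167
  s[V,W] = ((1.25)·(2.5) + (2.25)·(-0.5) + (-0.75)·(-3.5) + (-2.75)·(1.5)) / 3 = 0.5/3 = 0.1667
  s[W,W] = ((2.5)·(2.5) + (-0.5)·(-0.5) + (-3.5)·(-3.5) + (1.5)·(1.5)) / 3 = 21/3 = 7
  Sample standard deviations s_i = √(s[i,i]):
  s(U) = √(4.9167) = 2.2174
  s(V) = √(4.9167) = 2.2174
  s(W) = √(7) = 2.6458

Step 3 — r_{ij} = s_{ij} / (s_i · s_j):
  r[U,U] = 1 (diagonal).
  r[U,V] = -4.0833 / (2.2174 · 2.2174) = -4.0833 / 4.9167 = -0.8305
  r[U,W] = -2.1667 / (2.2174 · 2.6458) = -2.1667 / 5.8666 = -0.3693
  r[V,V] = 1 (diagonal).
  r[V,W] = 0.1667 / (2.2174 · 2.6458) = 0.1667 / 5.8666 = 0.0284
  r[W,W] = 1 (diagonal).

R is symmetric with unit diagonal. Assembling:

R = [[1, -0.8305, -0.3693],
 [-0.8305, 1, 0.0284],
 [-0.3693, 0.0284, 1]]


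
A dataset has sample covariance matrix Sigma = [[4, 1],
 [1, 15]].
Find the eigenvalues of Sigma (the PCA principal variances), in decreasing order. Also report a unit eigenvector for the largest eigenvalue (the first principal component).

Step 1 — characteristic polynomial of 2×2 Sigma:
  det(Sigma - λI) = λ² - trace · λ + det = 0.
  trace = 4 + 15 = 19, det = 4·15 - (1)² = 59.
Step 2 — discriminant:
  Δ = trace² - 4·det = 361 - 236 = 125.
Step 3 — eigenvalues:
  λ = (trace ± √Δ)/2 = (19 ± 11.1803)/2,
  λ_1 = 15.0902,  λ_2 = 3.9098.

Step 4 — unit eigenvector for λ_1: solve (Sigma - λ_1 I)v = 0. First row:
  (4 - 15.0902)·v_x + (1)·v_y = 0, i.e. (-11.0902)·v_x + (1)·v_y = 0,
  so v ∝ (b, λ_1 - a) = (1, 11.0902) = u.
  ||u|| = √((1)² + (11.0902)²) = √(123.9919) ≈ 11.1352,
  v_1 = u/||u|| ≈ (0.0898, 0.996) (||v_1|| = 1).

λ_1 = 15.0902,  λ_2 = 3.9098;  v_1 ≈ (0.0898, 0.996)


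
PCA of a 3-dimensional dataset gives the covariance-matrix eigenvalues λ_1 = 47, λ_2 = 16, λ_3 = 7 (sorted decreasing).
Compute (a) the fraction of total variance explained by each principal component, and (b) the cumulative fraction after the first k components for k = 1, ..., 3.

Step 1 — total variance = trace(Sigma) = Σ λ_i = 47 + 16 + 7 = 70.

Step 2 — fraction explained by component i = λ_i / Σ λ:
  PC1: 47/70 = 0.6714
  PC2: 16/70 = 0.2286
  PC3: 7/70 = 0.1

Step 3 — cumulative fraction after k components = (λ_1 + ... + λ_k) / Σ λ:
  k = 1: 47/70 = 0.6714
  k = 2: (47 + 16)/70 = 63/70 = 0.9
  k = 3: (47 + 16 + 7)/70 = 70/70 = 1

Summary (fraction, with percent):

explained: PC1 0.6714 (67.14%), PC2 0.2286 (22.86%), PC3 0.1 (10%);  cumulative: 0.6714, 0.9, 1


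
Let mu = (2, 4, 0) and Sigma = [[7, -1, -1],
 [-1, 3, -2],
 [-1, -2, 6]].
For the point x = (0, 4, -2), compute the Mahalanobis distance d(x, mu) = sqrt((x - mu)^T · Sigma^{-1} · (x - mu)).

Step 1 — centre the observation: (x - mu) = (-2, 0, -2).

Step 2 — invert Sigma (cofactor / det for 3×3, or solve directly):
  Sigma^{-1} = [[0.1647, 0.0941, 0.0588],
 [0.0941, 0.4824, 0.1765],
 [0.0588, 0.1765, 0.2353]].

Step 3 — form the quadratic (x - mu)^T · Sigma^{-1} · (x - mu):
  Sigma^{-1} · (x - mu) = (-0.4471, -0.5412, -0.5882).
  (x - mu)^T · [Sigma^{-1} · (x - mu)] = (-2)·(-0.4471) + (0)·(-0.5412) + (-2)·(-0.5882) = 2.0706.

Step 4 — take square root: d = √(2.0706) ≈ 1.439.

d(x, mu) = √(2.0706) ≈ 1.439


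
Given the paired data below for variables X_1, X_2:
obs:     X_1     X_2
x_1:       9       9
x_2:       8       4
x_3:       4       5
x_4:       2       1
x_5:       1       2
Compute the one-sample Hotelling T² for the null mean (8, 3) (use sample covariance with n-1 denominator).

Step 1 — sample mean vector:
  mean(X_1) = (9 + 8 + 4 + 2 + 1) / 5 = 24/5 = 4.8
  mean(X_2) = (9 + 4 + 5 + 1 + 2) / 5 = 21/5 = 4.2
  x̄ = (4.8, 4.2),  deviation x̄ - mu_0 = (4.8, 4.2) - (8, 3) = (-3.2, 1.2).

Step 2 — sample covariance matrix, S[i,j] = (1/(n-1)) · Σ_k (x_{k,i} - mean_i) · (x_{k,j} - mean_j), divisor n-1 = 4:
  S[X_1,X_1] = ((4.2)·(4.2) + (3.2)·(3.2) + (-0.8)·(-0.8) + (-2.8)·(-2.8) + (-3.8)·(-3.8)) / 4 = 50.8/4 = 12.7
  S[X_1,X_2] = ((4.2)·(4.8) + (3.2)·(-0.2) + (-0.8)·(0.8) + (-2.8)·(-3.2) + (-3.8)·(-2.2)) / 4 = 36.2/4 = 9.05
  S[X_2,X_2] = ((4.8)·(4.8) + (-0.2)·(-0.2) + (0.8)·(0.8) + (-3.2)·(-3.2) + (-2.2)·(-2.2)) / 4 = 38.8/4 = 9.7
  S = [[12.7, 9.05],
 [9.05, 9.7]].

Step 3 — invert S. det(S) = 12.7·9.7 - (9.05)² = 41.2875.
  S^{-1} = (1/det) · [[d, -b], [-b, a]] = [[0.2349, -0.2192],
 [-0.2192, 0.3076]].

Step 4 — quadratic form (x̄ - mu_0)^T · S^{-1} · (x̄ - mu_0):
  S^{-1} · (x̄ - mu_0) = (-1.0148, 1.0705),
  (x̄ - mu_0)^T · [...] = (-3.2)·(-1.0148) + (1.2)·(1.0705) = 4.5321.

Step 5 — scale by n: T² = 5 · 4.5321 = 22.6606.

T² ≈ 22.6606


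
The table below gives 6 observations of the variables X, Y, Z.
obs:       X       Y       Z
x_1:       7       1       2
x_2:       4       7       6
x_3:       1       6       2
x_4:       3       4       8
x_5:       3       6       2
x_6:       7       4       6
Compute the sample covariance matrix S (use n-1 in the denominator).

Step 1 — column means:
  mean(X) = (7 + 4 + 1 + 3 + 3 + 7) / 6 = 25/6 = 4.1667
  mean(Y) = (1 + 7 + 6 + 4 + 6 + 4) / 6 = 28/6 = 4.6667
  mean(Z) = (2 + 6 + 2 + 8 + 2 + 6) / 6 = 26/6 = 4.3333

Step 2 — sample covariance S[i,j] = (1/(n-1)) · Σ_k (x_{k,i} - mean_i) · (x_{k,j} - mean_j), with n-1 = 5.
  S[X,X] = ((2.8333)·(2.8333) + (-0.1667)·(-0.1667) + (-3.1667)·(-3.1667) + (-1.1667)·(-1.1667) + (-1.1667)·(-1.1667) + (2.8333)·(2.8333)) / 5 = 28.8333/5 = 5.7667
  S[X,Y] = ((2.8333)·(-3.6667) + (-0.1667)·(2.3333) + (-3.1667)·(1.3333) + (-1.1667)·(-0.6667) + (-1.1667)·(1.3333) + (2.8333)·(-0.6667)) / 5 = -17.6667/5 = -3.5333
  S[X,Z] = ((2.8333)·(-2.3333) + (-0.1667)·(1.6667) + (-3.1667)·(-2.3333) + (-1.1667)·(3.6667) + (-1.1667)·(-2.3333) + (2.8333)·(1.6667)) / 5 = 3.6667/5 = 0.7333
  S[Y,Y] = ((-3.6667)·(-3.6667) + (2.3333)·(2.3333) + (1.3333)·(1.3333) + (-0.6667)·(-0.6667) + (1.3333)·(1.3333) + (-0.6667)·(-0.6667)) / 5 = 23.3333/5 = 4.6667
  S[Y,Z] = ((-3.6667)·(-2.3333) + (2.3333)·(1.6667) + (1.3333)·(-2.3333) + (-0.6667)·(3.6667) + (1.3333)·(-2.3333) + (-0.6667)·(1.6667)) / 5 = 2.6667/5 = 0.5333
  S[Z,Z] = ((-2.3333)·(-2.3333) + (1.6667)·(1.6667) + (-2.3333)·(-2.3333) + (3.6667)·(3.6667) + (-2.3333)·(-2.3333) + (1.6667)·(1.6667)) / 5 = 35.3333/5 = 7.0667

S is symmetric (S[j,i] = S[i,j]). Assembling:

S = [[5.7667, -3.5333, 0.7333],
 [-3.5333, 4.6667, 0.5333],
 [0.7333, 0.5333, 7.0667]]


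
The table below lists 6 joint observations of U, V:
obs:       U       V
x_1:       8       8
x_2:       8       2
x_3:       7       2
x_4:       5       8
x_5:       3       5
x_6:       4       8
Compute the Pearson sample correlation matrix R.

Step 1 — column means:
  mean(U) = (8 + 8 + 7 + 5 + 3 + 4) / 6 = 35/6 = 5.8333
  mean(V) = (8 + 2 + 2 + 8 + 5 + 8) / 6 = 33/6 = 5.5

Step 2 — sample variances and covariances s[i,j] = (1/(n-1)) · Σ_k (x_{k,i} - mean_i) · (x_{k,j} - mean_j), with n-1 = 5:
  s[U,U] = ((2.1667)·(2.1667) + (2.1667)·(2.1667) + (1.1667)·(1.1667) + (-0.8333)·(-0.8333) + (-2.8333)·(-2.8333) + (-1.8333)·(-1.8333)) / 5 = 22.8333/5 = 4.5667
  s[U,V] = ((2.1667)·(2.5) + (2.1667)·(-3.5) + (1.1667)·(-3.5) + (-0.8333)·(2.5) + (-2.8333)·(-0.5) + (-1.8333)·(2.5)) / 5 = -11.5/5 = -2.3
  s[V,V] = ((2.5)·(2.5) + (-3.5)·(-3.5) + (-3.5)·(-3.5) + (2.5)·(2.5) + (-0.5)·(-0.5) + (2.5)·(2.5)) / 5 = 43.5/5 = 8.7
  Sample standard deviations s_i = √(s[i,i]):
  s(U) = √(4.5667) = 2.137
  s(V) = √(8.7) = 2.9496

Step 3 — r_{ij} = s_{ij} / (s_i · s_j):
  r[U,U] = 1 (diagonal).
  r[U,V] = -2.3 / (2.137 · 2.9496) = -2.3 / 6.3032 = -0.3649
  r[V,V] = 1 (diagonal).

R is symmetric with unit diagonal. Assembling:

R = [[1, -0.3649],
 [-0.3649, 1]]
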